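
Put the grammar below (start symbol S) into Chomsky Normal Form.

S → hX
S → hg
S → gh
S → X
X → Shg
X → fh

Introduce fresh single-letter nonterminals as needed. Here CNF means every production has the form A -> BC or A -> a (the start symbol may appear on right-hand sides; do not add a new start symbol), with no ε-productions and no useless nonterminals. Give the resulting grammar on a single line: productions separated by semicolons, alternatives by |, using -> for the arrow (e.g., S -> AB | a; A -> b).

S -> AB | AX | BA | CA | SD; A -> h; B -> g; C -> f; D -> AB; E -> AB; X -> CA | SE

No ε-productions.
After unit-elimination: S -> fh | gh | hX | hg | Shg; X -> fh | Shg.
TERM: introduce C -> f, B -> g, A -> h and substitute in every rule of length ≥2.
BIN: S -> SAB becomes S -> SD, D -> AB; X -> SAB becomes X -> SE, E -> AB.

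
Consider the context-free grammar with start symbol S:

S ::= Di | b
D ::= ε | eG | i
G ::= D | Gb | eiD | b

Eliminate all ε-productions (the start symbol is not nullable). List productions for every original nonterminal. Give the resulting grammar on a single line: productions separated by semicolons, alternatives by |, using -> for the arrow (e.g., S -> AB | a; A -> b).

Nullable set: {D, G}.
S -> Di: D nullable, giving Di | i.
Drop D -> ε.
D -> eG: G nullable, giving e | eG.
G -> D: D nullable, giving D.
G -> Gb: G nullable, giving Gb | b.
G -> eiD: D nullable, giving ei | eiD.
Unchanged (no nullable symbols): S -> b; D -> i; G -> b.

S -> b | i | Di; D -> e | i | eG; G -> D | b | Gb | ei | eiD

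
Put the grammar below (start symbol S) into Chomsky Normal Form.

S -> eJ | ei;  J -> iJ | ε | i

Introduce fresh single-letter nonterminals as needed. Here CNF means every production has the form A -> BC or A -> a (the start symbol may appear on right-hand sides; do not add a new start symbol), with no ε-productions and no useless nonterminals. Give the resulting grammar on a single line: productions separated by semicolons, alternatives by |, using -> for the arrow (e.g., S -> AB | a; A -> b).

S -> e | BA | BJ; A -> i; B -> e; J -> i | AJ

Nullable: {J}; after ε-elimination: S -> e | eJ | ei; J -> i | iJ.
No unit productions to eliminate.
TERM: introduce B -> e, A -> i and substitute in every rule of length ≥2.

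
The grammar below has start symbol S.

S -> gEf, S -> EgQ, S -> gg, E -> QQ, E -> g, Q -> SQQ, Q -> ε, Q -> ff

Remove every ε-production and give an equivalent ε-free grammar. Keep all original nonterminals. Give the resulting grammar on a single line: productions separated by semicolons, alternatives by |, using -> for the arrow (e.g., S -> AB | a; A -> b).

Nullable set: {E, Q}.
S -> EgQ: E, Q nullable, giving Eg | EgQ | g | gQ.
S -> gEf: E nullable, giving gEf | gf.
E -> QQ: Q, Q nullable, giving Q | QQ.
Drop Q -> ε.
Q -> SQQ: Q, Q nullable, giving S | SQ | SQQ.
Unchanged (no nullable symbols): S -> gg; E -> g; Q -> ff.

S -> g | Eg | gQ | gf | gg | EgQ | gEf; E -> Q | g | QQ; Q -> S | SQ | ff | SQQ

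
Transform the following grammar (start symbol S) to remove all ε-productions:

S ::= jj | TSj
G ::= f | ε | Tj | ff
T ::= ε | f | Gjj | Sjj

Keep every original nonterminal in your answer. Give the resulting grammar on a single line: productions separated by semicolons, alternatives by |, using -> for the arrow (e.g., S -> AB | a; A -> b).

S -> Sj | jj | TSj; G -> f | j | Tj | ff; T -> f | jj | Gjj | Sjj

Nullable set: {G, T}.
S -> TSj: T nullable, giving Sj | TSj.
Drop G -> ε.
G -> Tj: T nullable, giving Tj | j.
Drop T -> ε.
T -> Gjj: G nullable, giving Gjj | jj.
Unchanged (no nullable symbols): S -> jj; G -> f; G -> ff; T -> Sjj; T -> f.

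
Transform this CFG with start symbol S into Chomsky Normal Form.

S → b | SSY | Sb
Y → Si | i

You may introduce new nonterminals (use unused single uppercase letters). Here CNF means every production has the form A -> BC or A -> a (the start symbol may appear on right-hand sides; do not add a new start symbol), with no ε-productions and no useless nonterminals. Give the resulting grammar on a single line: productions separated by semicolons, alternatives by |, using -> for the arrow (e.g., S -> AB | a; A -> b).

S -> b | SA | SC; A -> b; B -> i; C -> SY; Y -> i | SB

No ε-productions.
No unit productions to eliminate.
TERM: introduce A -> b, B -> i and substitute in every rule of length ≥2.
BIN: S -> SSY becomes S -> SC, C -> SY.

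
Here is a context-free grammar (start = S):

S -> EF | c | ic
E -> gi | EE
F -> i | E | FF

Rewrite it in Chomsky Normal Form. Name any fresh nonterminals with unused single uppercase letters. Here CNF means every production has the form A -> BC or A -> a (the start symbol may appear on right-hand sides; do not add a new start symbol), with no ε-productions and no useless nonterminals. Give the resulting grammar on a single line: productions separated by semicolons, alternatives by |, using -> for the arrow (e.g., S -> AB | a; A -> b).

No ε-productions.
After unit-elimination: S -> c | EF | ic; E -> EE | gi; F -> i | EE | FF | gi.
TERM: introduce C -> c, A -> g, B -> i and substitute in every rule of length ≥2.

S -> c | BC | EF; A -> g; B -> i; C -> c; E -> AB | EE; F -> i | AB | EE | FF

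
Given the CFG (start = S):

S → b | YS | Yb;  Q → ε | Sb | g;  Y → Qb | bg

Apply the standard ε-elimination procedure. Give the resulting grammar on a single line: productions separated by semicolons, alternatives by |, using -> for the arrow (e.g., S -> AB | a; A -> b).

S -> b | YS | Yb; Q -> g | Sb; Y -> b | Qb | bg

Nullable set: {Q}.
Drop Q -> ε.
Y -> Qb: Q nullable, giving Qb | b.
Unchanged (no nullable symbols): S -> YS; S -> Yb; S -> b; Q -> Sb; Q -> g; Y -> bg.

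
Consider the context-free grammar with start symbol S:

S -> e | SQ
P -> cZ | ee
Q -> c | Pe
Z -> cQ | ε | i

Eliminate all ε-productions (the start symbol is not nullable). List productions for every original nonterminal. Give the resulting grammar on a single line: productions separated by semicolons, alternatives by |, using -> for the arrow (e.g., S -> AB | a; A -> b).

Nullable set: {Z}.
P -> cZ: Z nullable, giving c | cZ.
Drop Z -> ε.
Unchanged (no nullable symbols): S -> SQ; S -> e; P -> ee; Q -> Pe; Q -> c; Z -> cQ; Z -> i.

S -> e | SQ; P -> c | cZ | ee; Q -> c | Pe; Z -> i | cQ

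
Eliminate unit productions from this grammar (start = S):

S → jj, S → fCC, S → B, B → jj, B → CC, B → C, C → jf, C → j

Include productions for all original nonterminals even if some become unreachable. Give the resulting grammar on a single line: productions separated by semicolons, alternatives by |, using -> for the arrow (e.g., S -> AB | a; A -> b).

S -> j | CC | jf | jj | fCC; B -> j | CC | jf | jj; C -> j | jf

Unit productions: B->C, S->B.
Unit pairs (A ⇒* B via units): (B,C), (S,B), (S,C).
S: inherits non-unit rules of {B, C, S} → CC | fCC | j | jf | jj.
B: inherits non-unit rules of {B, C} → CC | j | jf | jj.
C: inherits non-unit rules of {C} → j | jf.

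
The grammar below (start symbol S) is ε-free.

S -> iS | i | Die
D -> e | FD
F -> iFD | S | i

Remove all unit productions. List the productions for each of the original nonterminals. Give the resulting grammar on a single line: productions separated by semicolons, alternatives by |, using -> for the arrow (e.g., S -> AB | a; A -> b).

S -> i | iS | Die; D -> e | FD; F -> i | iS | Die | iFD

Unit productions: F->S.
Unit pairs (A ⇒* B via units): (F,S).
S: inherits non-unit rules of {S} → Die | i | iS.
D: inherits non-unit rules of {D} → FD | e.
F: inherits non-unit rules of {F, S} → Die | i | iFD | iS.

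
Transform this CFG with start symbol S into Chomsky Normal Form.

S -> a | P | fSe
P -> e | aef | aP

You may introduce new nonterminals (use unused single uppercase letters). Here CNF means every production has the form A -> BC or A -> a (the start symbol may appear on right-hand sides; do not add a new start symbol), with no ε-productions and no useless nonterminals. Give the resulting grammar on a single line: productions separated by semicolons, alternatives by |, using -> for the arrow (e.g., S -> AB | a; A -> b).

No ε-productions.
After unit-elimination: S -> a | e | aP | aef | fSe; P -> e | aP | aef.
TERM: introduce A -> a, B -> e, C -> f and substitute in every rule of length ≥2.
BIN: P -> ABC becomes P -> AD, D -> BC; S -> ABC becomes S -> AE, E -> BC; S -> CSB becomes S -> CF, F -> SB.

S -> a | e | AE | AP | CF; A -> a; B -> e; C -> f; D -> BC; E -> BC; F -> SB; P -> e | AD | AP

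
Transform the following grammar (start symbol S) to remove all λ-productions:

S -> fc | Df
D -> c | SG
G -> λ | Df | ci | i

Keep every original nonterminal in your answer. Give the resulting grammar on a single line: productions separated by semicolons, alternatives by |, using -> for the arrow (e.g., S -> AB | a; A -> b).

Nullable set: {G}.
D -> SG: G nullable, giving S | SG.
Drop G -> λ.
Unchanged (no nullable symbols): S -> Df; S -> fc; D -> c; G -> Df; G -> ci; G -> i.

S -> Df | fc; D -> S | c | SG; G -> i | Df | ci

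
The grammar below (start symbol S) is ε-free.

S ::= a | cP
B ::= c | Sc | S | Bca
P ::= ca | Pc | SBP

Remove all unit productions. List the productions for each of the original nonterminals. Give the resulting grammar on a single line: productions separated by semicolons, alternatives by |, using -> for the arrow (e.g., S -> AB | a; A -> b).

Unit productions: B->S.
Unit pairs (A ⇒* B via units): (B,S).
S: inherits non-unit rules of {S} → a | cP.
B: inherits non-unit rules of {B, S} → Bca | Sc | a | c | cP.
P: inherits non-unit rules of {P} → Pc | SBP | ca.

S -> a | cP; B -> a | c | Sc | cP | Bca; P -> Pc | ca | SBP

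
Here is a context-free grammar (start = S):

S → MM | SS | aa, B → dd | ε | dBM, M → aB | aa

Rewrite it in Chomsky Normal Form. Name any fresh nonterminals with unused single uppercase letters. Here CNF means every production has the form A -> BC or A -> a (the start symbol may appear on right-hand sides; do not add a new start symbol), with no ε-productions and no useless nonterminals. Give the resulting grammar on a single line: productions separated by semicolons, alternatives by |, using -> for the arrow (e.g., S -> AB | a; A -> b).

Nullable: {B}; after ε-elimination: S -> MM | SS | aa; B -> dM | dd | dBM; M -> a | aB | aa.
No unit productions to eliminate.
TERM: introduce C -> a, A -> d and substitute in every rule of length ≥2.
BIN: B -> ABM becomes B -> AD, D -> BM.

S -> CC | MM | SS; A -> d; B -> AA | AD | AM; C -> a; D -> BM; M -> a | CB | CC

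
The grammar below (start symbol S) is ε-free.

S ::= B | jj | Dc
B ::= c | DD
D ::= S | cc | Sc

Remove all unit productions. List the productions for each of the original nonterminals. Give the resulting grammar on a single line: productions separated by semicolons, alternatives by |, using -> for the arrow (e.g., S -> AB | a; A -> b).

Unit productions: D->S, S->B.
Unit pairs (A ⇒* B via units): (D,B), (D,S), (S,B).
S: inherits non-unit rules of {B, S} → DD | Dc | c | jj.
B: inherits non-unit rules of {B} → DD | c.
D: inherits non-unit rules of {B, D, S} → DD | Dc | Sc | c | cc | jj.

S -> c | DD | Dc | jj; B -> c | DD; D -> c | DD | Dc | Sc | cc | jj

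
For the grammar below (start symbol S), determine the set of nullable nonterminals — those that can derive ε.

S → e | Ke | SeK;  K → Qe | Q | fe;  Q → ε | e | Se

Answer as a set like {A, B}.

Directly nullable (have an ε-rule): {Q}.
K is nullable via K -> Q (every symbol on the right is already known nullable).
Not nullable: S — each has a terminal in every rule's right-hand side or depends on a non-nullable symbol.

{K, Q}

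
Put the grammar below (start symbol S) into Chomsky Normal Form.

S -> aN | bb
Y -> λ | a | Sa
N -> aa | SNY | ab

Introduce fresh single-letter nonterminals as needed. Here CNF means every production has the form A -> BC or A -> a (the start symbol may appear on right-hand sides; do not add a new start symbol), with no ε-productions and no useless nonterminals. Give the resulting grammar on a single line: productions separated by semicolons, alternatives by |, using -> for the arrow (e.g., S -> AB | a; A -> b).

Nullable: {Y}; after ε-elimination: S -> aN | bb; N -> SN | aa | ab | SNY; Y -> a | Sa.
No unit productions to eliminate.
TERM: introduce A -> a, B -> b and substitute in every rule of length ≥2.
BIN: N -> SNY becomes N -> SC, C -> NY.

S -> AN | BB; A -> a; B -> b; C -> NY; N -> AA | AB | SC | SN; Y -> a | SA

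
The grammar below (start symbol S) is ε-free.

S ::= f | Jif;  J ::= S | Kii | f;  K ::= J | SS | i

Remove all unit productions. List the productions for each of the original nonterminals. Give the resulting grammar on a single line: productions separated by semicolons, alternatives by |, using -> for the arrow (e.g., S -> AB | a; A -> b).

Unit productions: J->S, K->J.
Unit pairs (A ⇒* B via units): (J,S), (K,J), (K,S).
S: inherits non-unit rules of {S} → Jif | f.
J: inherits non-unit rules of {J, S} → Jif | Kii | f.
K: inherits non-unit rules of {J, K, S} → Jif | Kii | SS | f | i.

S -> f | Jif; J -> f | Jif | Kii; K -> f | i | SS | Jif | Kii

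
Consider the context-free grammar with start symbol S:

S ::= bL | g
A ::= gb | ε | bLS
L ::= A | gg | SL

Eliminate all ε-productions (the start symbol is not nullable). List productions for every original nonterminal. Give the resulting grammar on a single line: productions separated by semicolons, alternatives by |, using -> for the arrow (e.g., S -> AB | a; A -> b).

Nullable set: {A, L}.
S -> bL: L nullable, giving b | bL.
Drop A -> ε.
A -> bLS: L nullable, giving bLS | bS.
L -> A: A nullable, giving A.
L -> SL: L nullable, giving S | SL.
Unchanged (no nullable symbols): S -> g; A -> gb; L -> gg.

S -> b | g | bL; A -> bS | gb | bLS; L -> A | S | SL | gg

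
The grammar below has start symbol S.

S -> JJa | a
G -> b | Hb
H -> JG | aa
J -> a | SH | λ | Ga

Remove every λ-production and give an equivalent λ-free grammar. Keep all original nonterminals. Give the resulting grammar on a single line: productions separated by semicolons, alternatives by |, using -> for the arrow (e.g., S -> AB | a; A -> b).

Nullable set: {J}.
S -> JJa: J, J nullable, giving JJa | Ja | a.
H -> JG: J nullable, giving G | JG.
Drop J -> λ.
Unchanged (no nullable symbols): S -> a; G -> Hb; G -> b; H -> aa; J -> Ga; J -> SH; J -> a.

S -> a | Ja | JJa; G -> b | Hb; H -> G | JG | aa; J -> a | Ga | SH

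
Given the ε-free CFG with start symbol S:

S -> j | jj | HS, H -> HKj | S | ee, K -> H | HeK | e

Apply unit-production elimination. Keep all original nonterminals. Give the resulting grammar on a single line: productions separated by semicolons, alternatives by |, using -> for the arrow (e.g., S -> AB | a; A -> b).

Unit productions: H->S, K->H.
Unit pairs (A ⇒* B via units): (H,S), (K,H), (K,S).
S: inherits non-unit rules of {S} → HS | j | jj.
H: inherits non-unit rules of {H, S} → HKj | HS | ee | j | jj.
K: inherits non-unit rules of {H, K, S} → HKj | HS | HeK | e | ee | j | jj.

S -> j | HS | jj; H -> j | HS | ee | jj | HKj; K -> e | j | HS | ee | jj | HKj | HeK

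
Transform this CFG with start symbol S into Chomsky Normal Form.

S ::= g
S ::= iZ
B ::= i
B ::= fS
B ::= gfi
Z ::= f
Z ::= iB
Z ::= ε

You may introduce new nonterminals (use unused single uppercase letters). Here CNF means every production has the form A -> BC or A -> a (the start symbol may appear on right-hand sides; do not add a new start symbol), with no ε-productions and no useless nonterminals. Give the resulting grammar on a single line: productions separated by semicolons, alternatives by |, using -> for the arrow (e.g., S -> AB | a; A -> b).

Nullable: {Z}; after ε-elimination: S -> g | i | iZ; B -> i | fS | gfi; Z -> f | iB.
No unit productions to eliminate.
TERM: introduce A -> f, C -> g, D -> i and substitute in every rule of length ≥2.
BIN: B -> CAD becomes B -> CE, E -> AD.

S -> g | i | DZ; A -> f; B -> i | AS | CE; C -> g; D -> i; E -> AD; Z -> f | DB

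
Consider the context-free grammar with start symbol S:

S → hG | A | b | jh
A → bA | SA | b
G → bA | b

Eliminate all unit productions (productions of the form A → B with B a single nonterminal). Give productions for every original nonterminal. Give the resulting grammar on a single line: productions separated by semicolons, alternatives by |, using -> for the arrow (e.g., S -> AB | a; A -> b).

Unit productions: S->A.
Unit pairs (A ⇒* B via units): (S,A).
S: inherits non-unit rules of {A, S} → SA | b | bA | hG | jh.
A: inherits non-unit rules of {A} → SA | b | bA.
G: inherits non-unit rules of {G} → b | bA.

S -> b | SA | bA | hG | jh; A -> b | SA | bA; G -> b | bA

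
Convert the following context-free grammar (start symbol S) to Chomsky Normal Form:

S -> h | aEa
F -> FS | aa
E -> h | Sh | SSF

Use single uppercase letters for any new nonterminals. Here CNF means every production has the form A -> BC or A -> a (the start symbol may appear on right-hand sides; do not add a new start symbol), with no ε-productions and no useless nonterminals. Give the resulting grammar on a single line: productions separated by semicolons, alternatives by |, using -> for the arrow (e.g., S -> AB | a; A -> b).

S -> h | BD; A -> h; B -> a; C -> SF; D -> EB; E -> h | SA | SC; F -> BB | FS

No ε-productions.
No unit productions to eliminate.
TERM: introduce B -> a, A -> h and substitute in every rule of length ≥2.
BIN: E -> SSF becomes E -> SC, C -> SF; S -> BEB becomes S -> BD, D -> EB.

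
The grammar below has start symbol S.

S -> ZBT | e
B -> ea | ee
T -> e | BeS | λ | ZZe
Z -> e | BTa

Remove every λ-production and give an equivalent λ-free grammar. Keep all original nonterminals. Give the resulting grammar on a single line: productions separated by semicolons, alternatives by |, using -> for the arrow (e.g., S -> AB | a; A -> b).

Nullable set: {T}.
S -> ZBT: T nullable, giving ZB | ZBT.
Drop T -> λ.
Z -> BTa: T nullable, giving BTa | Ba.
Unchanged (no nullable symbols): S -> e; B -> ea; B -> ee; T -> BeS; T -> ZZe; T -> e; Z -> e.

S -> e | ZB | ZBT; B -> ea | ee; T -> e | BeS | ZZe; Z -> e | Ba | BTa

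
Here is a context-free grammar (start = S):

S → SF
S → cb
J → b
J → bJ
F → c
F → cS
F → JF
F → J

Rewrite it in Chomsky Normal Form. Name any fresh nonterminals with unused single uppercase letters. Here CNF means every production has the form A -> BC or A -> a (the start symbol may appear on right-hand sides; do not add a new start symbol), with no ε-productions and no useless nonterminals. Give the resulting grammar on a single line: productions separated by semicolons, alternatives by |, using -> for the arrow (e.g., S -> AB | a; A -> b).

S -> BA | SF; A -> b; B -> c; F -> b | c | AJ | BS | JF; J -> b | AJ

No ε-productions.
After unit-elimination: S -> SF | cb; F -> b | c | JF | bJ | cS; J -> b | bJ.
TERM: introduce A -> b, B -> c and substitute in every rule of length ≥2.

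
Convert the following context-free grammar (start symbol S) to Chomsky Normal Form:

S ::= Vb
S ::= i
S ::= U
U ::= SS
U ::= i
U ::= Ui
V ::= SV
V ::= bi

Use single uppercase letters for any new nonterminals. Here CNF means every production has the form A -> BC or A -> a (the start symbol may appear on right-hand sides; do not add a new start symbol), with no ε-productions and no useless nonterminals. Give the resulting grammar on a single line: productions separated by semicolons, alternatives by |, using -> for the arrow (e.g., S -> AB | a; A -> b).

No ε-productions.
After unit-elimination: S -> i | SS | Ui | Vb; U -> i | SS | Ui; V -> SV | bi.
TERM: introduce B -> b, A -> i and substitute in every rule of length ≥2.

S -> i | SS | UA | VB; A -> i; B -> b; U -> i | SS | UA; V -> BA | SV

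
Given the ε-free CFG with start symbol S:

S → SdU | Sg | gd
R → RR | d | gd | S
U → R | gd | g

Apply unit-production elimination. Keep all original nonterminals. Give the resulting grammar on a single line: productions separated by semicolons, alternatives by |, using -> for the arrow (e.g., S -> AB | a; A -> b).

Unit productions: R->S, U->R.
Unit pairs (A ⇒* B via units): (R,S), (U,R), (U,S).
S: inherits non-unit rules of {S} → SdU | Sg | gd.
R: inherits non-unit rules of {R, S} → RR | SdU | Sg | d | gd.
U: inherits non-unit rules of {R, S, U} → RR | SdU | Sg | d | g | gd.

S -> Sg | gd | SdU; R -> d | RR | Sg | gd | SdU; U -> d | g | RR | Sg | gd | SdU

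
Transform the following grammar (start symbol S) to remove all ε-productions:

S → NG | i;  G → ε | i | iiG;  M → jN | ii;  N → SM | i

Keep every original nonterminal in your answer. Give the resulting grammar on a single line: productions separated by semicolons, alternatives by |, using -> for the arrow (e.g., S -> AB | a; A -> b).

Nullable set: {G}.
S -> NG: G nullable, giving N | NG.
Drop G -> ε.
G -> iiG: G nullable, giving ii | iiG.
Unchanged (no nullable symbols): S -> i; G -> i; M -> ii; M -> jN; N -> SM; N -> i.

S -> N | i | NG; G -> i | ii | iiG; M -> ii | jN; N -> i | SM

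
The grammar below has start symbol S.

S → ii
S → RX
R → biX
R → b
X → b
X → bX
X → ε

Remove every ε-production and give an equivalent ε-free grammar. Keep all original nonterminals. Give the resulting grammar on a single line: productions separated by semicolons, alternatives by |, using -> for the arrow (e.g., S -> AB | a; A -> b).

Nullable set: {X}.
S -> RX: X nullable, giving R | RX.
R -> biX: X nullable, giving bi | biX.
Drop X -> ε.
X -> bX: X nullable, giving b | bX.
Unchanged (no nullable symbols): S -> ii; R -> b; X -> b.

S -> R | RX | ii; R -> b | bi | biX; X -> b | bX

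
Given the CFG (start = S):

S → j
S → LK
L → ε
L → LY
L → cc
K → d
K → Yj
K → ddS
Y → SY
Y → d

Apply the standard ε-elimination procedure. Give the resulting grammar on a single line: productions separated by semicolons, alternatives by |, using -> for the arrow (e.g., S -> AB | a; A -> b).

S -> K | j | LK; K -> d | Yj | ddS; L -> Y | LY | cc; Y -> d | SY

Nullable set: {L}.
S -> LK: L nullable, giving K | LK.
Drop L -> ε.
L -> LY: L nullable, giving LY | Y.
Unchanged (no nullable symbols): S -> j; K -> Yj; K -> d; K -> ddS; L -> cc; Y -> SY; Y -> d.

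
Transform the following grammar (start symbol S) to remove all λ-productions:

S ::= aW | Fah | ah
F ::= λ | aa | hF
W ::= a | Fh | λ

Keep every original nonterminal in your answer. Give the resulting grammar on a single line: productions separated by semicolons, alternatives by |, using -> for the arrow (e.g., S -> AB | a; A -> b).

Nullable set: {F, W}.
S -> Fah: F nullable, giving Fah | ah.
S -> aW: W nullable, giving a | aW.
Drop F -> λ.
F -> hF: F nullable, giving h | hF.
Drop W -> λ.
W -> Fh: F nullable, giving Fh | h.
Unchanged (no nullable symbols): S -> ah; F -> aa; W -> a.

S -> a | aW | ah | Fah; F -> h | aa | hF; W -> a | h | Fh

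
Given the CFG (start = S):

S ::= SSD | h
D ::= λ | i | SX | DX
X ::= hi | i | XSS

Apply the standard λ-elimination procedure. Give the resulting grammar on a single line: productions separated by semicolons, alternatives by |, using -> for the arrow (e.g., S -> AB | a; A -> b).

Nullable set: {D}.
S -> SSD: D nullable, giving SS | SSD.
Drop D -> λ.
D -> DX: D nullable, giving DX | X.
Unchanged (no nullable symbols): S -> h; D -> SX; D -> i; X -> XSS; X -> hi; X -> i.

S -> h | SS | SSD; D -> X | i | DX | SX; X -> i | hi | XSS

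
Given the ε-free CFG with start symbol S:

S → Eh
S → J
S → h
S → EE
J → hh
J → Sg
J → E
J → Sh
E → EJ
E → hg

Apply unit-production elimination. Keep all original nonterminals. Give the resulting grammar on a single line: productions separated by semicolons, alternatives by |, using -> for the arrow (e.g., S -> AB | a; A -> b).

Unit productions: J->E, S->J.
Unit pairs (A ⇒* B via units): (J,E), (S,E), (S,J).
S: inherits non-unit rules of {E, J, S} → EE | EJ | Eh | Sg | Sh | h | hg | hh.
E: inherits non-unit rules of {E} → EJ | hg.
J: inherits non-unit rules of {E, J} → EJ | Sg | Sh | hg | hh.

S -> h | EE | EJ | Eh | Sg | Sh | hg | hh; E -> EJ | hg; J -> EJ | Sg | Sh | hg | hh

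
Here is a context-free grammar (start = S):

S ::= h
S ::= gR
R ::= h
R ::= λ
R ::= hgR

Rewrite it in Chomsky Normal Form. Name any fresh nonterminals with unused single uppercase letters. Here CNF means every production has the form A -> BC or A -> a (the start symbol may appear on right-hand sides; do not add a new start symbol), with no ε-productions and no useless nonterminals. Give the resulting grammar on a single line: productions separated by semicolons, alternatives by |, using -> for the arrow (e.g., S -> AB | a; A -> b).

Nullable: {R}; after ε-elimination: S -> g | h | gR; R -> h | hg | hgR.
No unit productions to eliminate.
TERM: introduce B -> g, A -> h and substitute in every rule of length ≥2.
BIN: R -> ABR becomes R -> AC, C -> BR.

S -> g | h | BR; A -> h; B -> g; C -> BR; R -> h | AB | AC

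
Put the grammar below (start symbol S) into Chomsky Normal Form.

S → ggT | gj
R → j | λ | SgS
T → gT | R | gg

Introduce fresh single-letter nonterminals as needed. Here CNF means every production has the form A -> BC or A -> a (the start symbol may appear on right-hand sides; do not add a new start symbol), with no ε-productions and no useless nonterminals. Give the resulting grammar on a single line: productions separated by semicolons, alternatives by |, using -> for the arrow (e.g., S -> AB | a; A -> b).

Nullable: {R, T}; after ε-elimination: S -> gg | gj | ggT; R -> j | SgS; T -> R | g | gT | gg.
After unit-elimination: S -> gg | gj | ggT; R -> j | SgS; T -> g | j | gT | gg | SgS.
TERM: introduce A -> g, B -> j and substitute in every rule of length ≥2.
BIN: R -> SAS becomes R -> SC, C -> AS; S -> AAT becomes S -> AD, D -> AT; T -> SAS becomes T -> SE, E -> AS.
Drop unreachable/unproductive: R.

S -> AA | AB | AD; A -> g; B -> j; D -> AT; E -> AS; T -> g | j | AA | AT | SE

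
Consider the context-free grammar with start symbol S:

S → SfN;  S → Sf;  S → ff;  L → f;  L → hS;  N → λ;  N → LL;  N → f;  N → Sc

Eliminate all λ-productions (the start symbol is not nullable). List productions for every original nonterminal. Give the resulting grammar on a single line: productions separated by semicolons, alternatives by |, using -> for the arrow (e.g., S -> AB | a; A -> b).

S -> Sf | ff | SfN; L -> f | hS; N -> f | LL | Sc

Nullable set: {N}.
S -> SfN: N nullable, giving Sf | SfN.
Drop N -> λ.
Unchanged (no nullable symbols): S -> Sf; S -> ff; L -> f; L -> hS; N -> LL; N -> Sc; N -> f.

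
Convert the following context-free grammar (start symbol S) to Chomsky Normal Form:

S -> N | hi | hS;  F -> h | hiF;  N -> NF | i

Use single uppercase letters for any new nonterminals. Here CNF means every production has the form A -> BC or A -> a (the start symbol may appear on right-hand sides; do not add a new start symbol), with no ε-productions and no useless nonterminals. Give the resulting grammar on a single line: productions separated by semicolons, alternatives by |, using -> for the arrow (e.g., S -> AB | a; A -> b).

No ε-productions.
After unit-elimination: S -> i | NF | hS | hi; F -> h | hiF; N -> i | NF.
TERM: introduce A -> h, B -> i and substitute in every rule of length ≥2.
BIN: F -> ABF becomes F -> AC, C -> BF.

S -> i | AB | AS | NF; A -> h; B -> i; C -> BF; F -> h | AC; N -> i | NF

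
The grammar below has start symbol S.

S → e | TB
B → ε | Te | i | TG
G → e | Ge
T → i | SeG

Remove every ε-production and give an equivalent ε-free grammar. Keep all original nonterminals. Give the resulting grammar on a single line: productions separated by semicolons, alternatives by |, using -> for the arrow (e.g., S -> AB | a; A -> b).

S -> T | e | TB; B -> i | TG | Te; G -> e | Ge; T -> i | SeG

Nullable set: {B}.
S -> TB: B nullable, giving T | TB.
Drop B -> ε.
Unchanged (no nullable symbols): S -> e; B -> TG; B -> Te; B -> i; G -> Ge; G -> e; T -> SeG; T -> i.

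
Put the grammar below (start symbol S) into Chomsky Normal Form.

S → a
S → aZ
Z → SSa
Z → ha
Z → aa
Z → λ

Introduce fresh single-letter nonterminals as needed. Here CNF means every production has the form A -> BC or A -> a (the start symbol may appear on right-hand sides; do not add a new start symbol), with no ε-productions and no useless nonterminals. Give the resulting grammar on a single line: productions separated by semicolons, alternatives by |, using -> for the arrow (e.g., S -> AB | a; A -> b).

S -> a | AZ; A -> a; B -> h; C -> SA; Z -> AA | BA | SC

Nullable: {Z}; after ε-elimination: S -> a | aZ; Z -> aa | ha | SSa.
No unit productions to eliminate.
TERM: introduce A -> a, B -> h and substitute in every rule of length ≥2.
BIN: Z -> SSA becomes Z -> SC, C -> SA.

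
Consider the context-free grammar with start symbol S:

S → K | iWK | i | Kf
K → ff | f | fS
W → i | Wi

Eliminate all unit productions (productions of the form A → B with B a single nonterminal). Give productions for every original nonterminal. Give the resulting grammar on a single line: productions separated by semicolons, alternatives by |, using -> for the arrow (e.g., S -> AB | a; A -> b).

S -> f | i | Kf | fS | ff | iWK; K -> f | fS | ff; W -> i | Wi

Unit productions: S->K.
Unit pairs (A ⇒* B via units): (S,K).
S: inherits non-unit rules of {K, S} → Kf | f | fS | ff | i | iWK.
K: inherits non-unit rules of {K} → f | fS | ff.
W: inherits non-unit rules of {W} → Wi | i.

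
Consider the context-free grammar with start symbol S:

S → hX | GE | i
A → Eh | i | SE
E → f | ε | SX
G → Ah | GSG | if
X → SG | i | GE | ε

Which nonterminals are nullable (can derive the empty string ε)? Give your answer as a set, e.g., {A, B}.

{E, X}

Directly nullable (have an ε-rule): {E, X}.
Not nullable: A, G, S — each has a terminal in every rule's right-hand side or depends on a non-nullable symbol.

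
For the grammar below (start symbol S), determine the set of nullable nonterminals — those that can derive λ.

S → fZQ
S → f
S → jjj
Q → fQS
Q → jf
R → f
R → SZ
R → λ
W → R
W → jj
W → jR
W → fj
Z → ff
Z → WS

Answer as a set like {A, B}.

{R, W}

Directly nullable (have an ε-rule): {R}.
W is nullable via W -> R (every symbol on the right is already known nullable).
Not nullable: Q, S, Z — each has a terminal in every rule's right-hand side or depends on a non-nullable symbol.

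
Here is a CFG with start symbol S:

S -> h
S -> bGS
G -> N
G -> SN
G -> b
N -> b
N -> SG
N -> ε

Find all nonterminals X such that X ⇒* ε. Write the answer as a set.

{G, N}

Directly nullable (have an ε-rule): {N}.
G is nullable via G -> N (every symbol on the right is already known nullable).
Not nullable: S — each has a terminal in every rule's right-hand side or depends on a non-nullable symbol.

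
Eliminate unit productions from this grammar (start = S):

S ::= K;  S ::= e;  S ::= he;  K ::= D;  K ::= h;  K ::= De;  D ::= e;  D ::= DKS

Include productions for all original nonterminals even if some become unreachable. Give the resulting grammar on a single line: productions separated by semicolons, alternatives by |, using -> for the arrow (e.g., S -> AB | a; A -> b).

S -> e | h | De | he | DKS; D -> e | DKS; K -> e | h | De | DKS

Unit productions: K->D, S->K.
Unit pairs (A ⇒* B via units): (K,D), (S,D), (S,K).
S: inherits non-unit rules of {D, K, S} → DKS | De | e | h | he.
D: inherits non-unit rules of {D} → DKS | e.
K: inherits non-unit rules of {D, K} → DKS | De | e | h.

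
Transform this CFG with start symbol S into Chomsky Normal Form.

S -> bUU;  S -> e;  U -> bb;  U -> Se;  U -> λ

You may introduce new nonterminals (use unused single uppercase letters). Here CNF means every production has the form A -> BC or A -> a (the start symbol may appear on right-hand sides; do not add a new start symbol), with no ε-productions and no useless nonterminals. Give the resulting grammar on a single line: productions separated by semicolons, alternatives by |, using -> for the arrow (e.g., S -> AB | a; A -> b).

S -> b | e | AC | AU; A -> b; B -> e; C -> UU; U -> AA | SB

Nullable: {U}; after ε-elimination: S -> b | e | bU | bUU; U -> Se | bb.
No unit productions to eliminate.
TERM: introduce A -> b, B -> e and substitute in every rule of length ≥2.
BIN: S -> AUU becomes S -> AC, C -> UU.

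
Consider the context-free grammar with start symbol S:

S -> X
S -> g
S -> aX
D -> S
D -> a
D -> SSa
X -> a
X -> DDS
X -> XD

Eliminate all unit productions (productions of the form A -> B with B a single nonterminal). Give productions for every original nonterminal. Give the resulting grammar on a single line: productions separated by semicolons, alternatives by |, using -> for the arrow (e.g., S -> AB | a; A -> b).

Unit productions: D->S, S->X.
Unit pairs (A ⇒* B via units): (D,S), (D,X), (S,X).
S: inherits non-unit rules of {S, X} → DDS | XD | a | aX | g.
D: inherits non-unit rules of {D, S, X} → DDS | SSa | XD | a | aX | g.
X: inherits non-unit rules of {X} → DDS | XD | a.

S -> a | g | XD | aX | DDS; D -> a | g | XD | aX | DDS | SSa; X -> a | XD | DDS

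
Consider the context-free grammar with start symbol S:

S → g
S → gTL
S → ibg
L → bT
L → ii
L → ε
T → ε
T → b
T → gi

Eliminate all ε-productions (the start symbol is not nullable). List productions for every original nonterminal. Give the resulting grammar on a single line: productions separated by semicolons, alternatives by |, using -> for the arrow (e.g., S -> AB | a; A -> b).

Nullable set: {L, T}.
S -> gTL: T, L nullable, giving g | gL | gT | gTL.
Drop L -> ε.
L -> bT: T nullable, giving b | bT.
Drop T -> ε.
Unchanged (no nullable symbols): S -> g; S -> ibg; L -> ii; T -> b; T -> gi.

S -> g | gL | gT | gTL | ibg; L -> b | bT | ii; T -> b | gi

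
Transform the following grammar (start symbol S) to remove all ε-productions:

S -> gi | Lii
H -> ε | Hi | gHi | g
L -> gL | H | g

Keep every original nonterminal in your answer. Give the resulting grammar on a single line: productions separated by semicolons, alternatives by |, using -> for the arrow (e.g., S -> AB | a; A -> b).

Nullable set: {H, L}.
S -> Lii: L nullable, giving Lii | ii.
Drop H -> ε.
H -> Hi: H nullable, giving Hi | i.
H -> gHi: H nullable, giving gHi | gi.
L -> H: H nullable, giving H.
L -> gL: L nullable, giving g | gL.
Unchanged (no nullable symbols): S -> gi; H -> g; L -> g.

S -> gi | ii | Lii; H -> g | i | Hi | gi | gHi; L -> H | g | gL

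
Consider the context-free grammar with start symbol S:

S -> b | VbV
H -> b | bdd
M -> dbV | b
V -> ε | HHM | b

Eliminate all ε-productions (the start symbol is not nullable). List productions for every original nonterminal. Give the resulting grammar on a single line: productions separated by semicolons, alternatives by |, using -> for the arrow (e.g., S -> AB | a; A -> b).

S -> b | Vb | bV | VbV; H -> b | bdd; M -> b | db | dbV; V -> b | HHM

Nullable set: {V}.
S -> VbV: V, V nullable, giving Vb | VbV | b | bV.
M -> dbV: V nullable, giving db | dbV.
Drop V -> ε.
Unchanged (no nullable symbols): S -> b; H -> b; H -> bdd; M -> b; V -> HHM; V -> b.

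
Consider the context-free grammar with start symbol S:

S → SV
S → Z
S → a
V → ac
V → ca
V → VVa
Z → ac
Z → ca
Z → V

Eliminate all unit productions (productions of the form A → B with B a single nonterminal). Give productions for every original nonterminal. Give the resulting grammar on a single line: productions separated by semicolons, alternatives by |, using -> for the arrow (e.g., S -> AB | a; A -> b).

S -> a | SV | ac | ca | VVa; V -> ac | ca | VVa; Z -> ac | ca | VVa

Unit productions: S->Z, Z->V.
Unit pairs (A ⇒* B via units): (S,V), (S,Z), (Z,V).
S: inherits non-unit rules of {S, V, Z} → SV | VVa | a | ac | ca.
V: inherits non-unit rules of {V} → VVa | ac | ca.
Z: inherits non-unit rules of {V, Z} → VVa | ac | ca.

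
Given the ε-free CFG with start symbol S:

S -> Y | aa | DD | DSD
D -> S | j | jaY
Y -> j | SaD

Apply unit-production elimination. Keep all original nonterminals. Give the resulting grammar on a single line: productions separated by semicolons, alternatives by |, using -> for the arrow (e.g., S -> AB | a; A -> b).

S -> j | DD | aa | DSD | SaD; D -> j | DD | aa | DSD | SaD | jaY; Y -> j | SaD

Unit productions: D->S, S->Y.
Unit pairs (A ⇒* B via units): (D,S), (D,Y), (S,Y).
S: inherits non-unit rules of {S, Y} → DD | DSD | SaD | aa | j.
D: inherits non-unit rules of {D, S, Y} → DD | DSD | SaD | aa | j | jaY.
Y: inherits non-unit rules of {Y} → SaD | j.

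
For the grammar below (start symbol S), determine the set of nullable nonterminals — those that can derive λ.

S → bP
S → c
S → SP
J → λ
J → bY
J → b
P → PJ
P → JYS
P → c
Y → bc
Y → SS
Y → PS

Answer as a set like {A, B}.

{J}

Directly nullable (have an ε-rule): {J}.
Not nullable: P, S, Y — each has a terminal in every rule's right-hand side or depends on a non-nullable symbol.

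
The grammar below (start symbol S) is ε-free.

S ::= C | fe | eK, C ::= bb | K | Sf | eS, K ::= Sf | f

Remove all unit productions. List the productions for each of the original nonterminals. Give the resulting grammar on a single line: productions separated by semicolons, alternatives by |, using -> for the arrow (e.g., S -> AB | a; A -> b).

Unit productions: C->K, S->C.
Unit pairs (A ⇒* B via units): (C,K), (S,C), (S,K).
S: inherits non-unit rules of {C, K, S} → Sf | bb | eK | eS | f | fe.
C: inherits non-unit rules of {C, K} → Sf | bb | eS | f.
K: inherits non-unit rules of {K} → Sf | f.

S -> f | Sf | bb | eK | eS | fe; C -> f | Sf | bb | eS; K -> f | Sf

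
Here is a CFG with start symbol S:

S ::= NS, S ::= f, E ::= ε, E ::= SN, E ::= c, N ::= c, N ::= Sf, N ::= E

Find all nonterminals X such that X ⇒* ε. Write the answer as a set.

{E, N}

Directly nullable (have an ε-rule): {E}.
N is nullable via N -> E (every symbol on the right is already known nullable).
Not nullable: S — each has a terminal in every rule's right-hand side or depends on a non-nullable symbol.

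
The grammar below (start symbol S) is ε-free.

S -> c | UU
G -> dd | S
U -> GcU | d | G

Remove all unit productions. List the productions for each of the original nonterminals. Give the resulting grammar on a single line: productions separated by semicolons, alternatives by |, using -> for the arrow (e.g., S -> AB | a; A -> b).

S -> c | UU; G -> c | UU | dd; U -> c | d | UU | dd | GcU

Unit productions: G->S, U->G.
Unit pairs (A ⇒* B via units): (G,S), (U,G), (U,S).
S: inherits non-unit rules of {S} → UU | c.
G: inherits non-unit rules of {G, S} → UU | c | dd.
U: inherits non-unit rules of {G, S, U} → GcU | UU | c | d | dd.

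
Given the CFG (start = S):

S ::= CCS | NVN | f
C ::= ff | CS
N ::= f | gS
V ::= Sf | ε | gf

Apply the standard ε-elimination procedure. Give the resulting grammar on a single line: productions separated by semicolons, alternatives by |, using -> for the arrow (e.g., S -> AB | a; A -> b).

S -> f | NN | CCS | NVN; C -> CS | ff; N -> f | gS; V -> Sf | gf

Nullable set: {V}.
S -> NVN: V nullable, giving NN | NVN.
Drop V -> ε.
Unchanged (no nullable symbols): S -> CCS; S -> f; C -> CS; C -> ff; N -> f; N -> gS; V -> Sf; V -> gf.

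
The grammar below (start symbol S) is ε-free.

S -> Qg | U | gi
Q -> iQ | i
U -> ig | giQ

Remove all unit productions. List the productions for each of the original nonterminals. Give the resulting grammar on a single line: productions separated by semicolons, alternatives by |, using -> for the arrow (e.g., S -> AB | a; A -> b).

Unit productions: S->U.
Unit pairs (A ⇒* B via units): (S,U).
S: inherits non-unit rules of {S, U} → Qg | gi | giQ | ig.
Q: inherits non-unit rules of {Q} → i | iQ.
U: inherits non-unit rules of {U} → giQ | ig.

S -> Qg | gi | ig | giQ; Q -> i | iQ; U -> ig | giQ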